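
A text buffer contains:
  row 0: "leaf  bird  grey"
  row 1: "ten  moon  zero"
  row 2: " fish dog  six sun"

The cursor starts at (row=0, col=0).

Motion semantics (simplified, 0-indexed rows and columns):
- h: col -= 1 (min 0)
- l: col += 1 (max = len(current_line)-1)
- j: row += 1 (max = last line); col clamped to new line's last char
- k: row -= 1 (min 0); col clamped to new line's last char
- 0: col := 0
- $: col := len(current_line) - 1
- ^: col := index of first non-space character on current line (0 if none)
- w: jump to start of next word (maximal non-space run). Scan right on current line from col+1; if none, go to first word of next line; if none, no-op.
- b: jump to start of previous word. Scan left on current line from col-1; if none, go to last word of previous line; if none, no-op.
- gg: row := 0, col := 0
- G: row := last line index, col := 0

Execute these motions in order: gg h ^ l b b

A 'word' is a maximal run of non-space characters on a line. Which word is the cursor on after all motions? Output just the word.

Answer: leaf

Derivation:
After 1 (gg): row=0 col=0 char='l'
After 2 (h): row=0 col=0 char='l'
After 3 (^): row=0 col=0 char='l'
After 4 (l): row=0 col=1 char='e'
After 5 (b): row=0 col=0 char='l'
After 6 (b): row=0 col=0 char='l'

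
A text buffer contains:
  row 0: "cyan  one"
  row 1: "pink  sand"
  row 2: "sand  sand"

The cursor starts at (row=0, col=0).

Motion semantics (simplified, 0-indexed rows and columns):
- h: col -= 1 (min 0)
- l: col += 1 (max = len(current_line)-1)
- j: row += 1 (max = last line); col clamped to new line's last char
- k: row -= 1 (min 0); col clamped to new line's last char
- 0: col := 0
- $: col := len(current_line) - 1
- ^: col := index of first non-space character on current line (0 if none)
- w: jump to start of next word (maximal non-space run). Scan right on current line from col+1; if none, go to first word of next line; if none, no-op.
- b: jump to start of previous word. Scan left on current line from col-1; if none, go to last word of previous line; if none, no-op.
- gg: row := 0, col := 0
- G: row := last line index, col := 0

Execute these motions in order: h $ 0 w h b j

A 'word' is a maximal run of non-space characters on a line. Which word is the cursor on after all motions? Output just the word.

Answer: pink

Derivation:
After 1 (h): row=0 col=0 char='c'
After 2 ($): row=0 col=8 char='e'
After 3 (0): row=0 col=0 char='c'
After 4 (w): row=0 col=6 char='o'
After 5 (h): row=0 col=5 char='_'
After 6 (b): row=0 col=0 char='c'
After 7 (j): row=1 col=0 char='p'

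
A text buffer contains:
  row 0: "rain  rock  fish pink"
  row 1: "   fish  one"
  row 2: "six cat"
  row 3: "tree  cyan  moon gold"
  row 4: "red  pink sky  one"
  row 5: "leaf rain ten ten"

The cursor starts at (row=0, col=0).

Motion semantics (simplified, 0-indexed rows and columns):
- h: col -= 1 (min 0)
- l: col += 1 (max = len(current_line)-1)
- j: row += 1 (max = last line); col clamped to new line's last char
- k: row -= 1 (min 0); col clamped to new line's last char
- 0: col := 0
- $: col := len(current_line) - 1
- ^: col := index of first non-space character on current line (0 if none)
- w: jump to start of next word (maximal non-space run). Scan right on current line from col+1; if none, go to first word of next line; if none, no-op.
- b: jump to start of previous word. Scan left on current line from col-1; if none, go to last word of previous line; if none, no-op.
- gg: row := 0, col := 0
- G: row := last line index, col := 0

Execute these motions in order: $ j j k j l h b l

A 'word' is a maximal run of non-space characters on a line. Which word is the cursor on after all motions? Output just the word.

Answer: cat

Derivation:
After 1 ($): row=0 col=20 char='k'
After 2 (j): row=1 col=11 char='e'
After 3 (j): row=2 col=6 char='t'
After 4 (k): row=1 col=6 char='h'
After 5 (j): row=2 col=6 char='t'
After 6 (l): row=2 col=6 char='t'
After 7 (h): row=2 col=5 char='a'
After 8 (b): row=2 col=4 char='c'
After 9 (l): row=2 col=5 char='a'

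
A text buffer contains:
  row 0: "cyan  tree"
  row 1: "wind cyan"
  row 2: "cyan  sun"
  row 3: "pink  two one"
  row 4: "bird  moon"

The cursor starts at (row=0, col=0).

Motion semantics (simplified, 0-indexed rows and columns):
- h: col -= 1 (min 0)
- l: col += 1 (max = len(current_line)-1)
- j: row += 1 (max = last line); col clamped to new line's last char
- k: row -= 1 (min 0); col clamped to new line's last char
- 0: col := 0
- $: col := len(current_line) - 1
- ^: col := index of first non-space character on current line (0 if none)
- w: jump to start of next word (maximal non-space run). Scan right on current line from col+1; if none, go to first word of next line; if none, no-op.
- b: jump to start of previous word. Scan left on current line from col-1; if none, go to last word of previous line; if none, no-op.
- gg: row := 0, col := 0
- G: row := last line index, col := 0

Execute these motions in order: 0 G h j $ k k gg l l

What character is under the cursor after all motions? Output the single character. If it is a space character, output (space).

Answer: a

Derivation:
After 1 (0): row=0 col=0 char='c'
After 2 (G): row=4 col=0 char='b'
After 3 (h): row=4 col=0 char='b'
After 4 (j): row=4 col=0 char='b'
After 5 ($): row=4 col=9 char='n'
After 6 (k): row=3 col=9 char='_'
After 7 (k): row=2 col=8 char='n'
After 8 (gg): row=0 col=0 char='c'
After 9 (l): row=0 col=1 char='y'
After 10 (l): row=0 col=2 char='a'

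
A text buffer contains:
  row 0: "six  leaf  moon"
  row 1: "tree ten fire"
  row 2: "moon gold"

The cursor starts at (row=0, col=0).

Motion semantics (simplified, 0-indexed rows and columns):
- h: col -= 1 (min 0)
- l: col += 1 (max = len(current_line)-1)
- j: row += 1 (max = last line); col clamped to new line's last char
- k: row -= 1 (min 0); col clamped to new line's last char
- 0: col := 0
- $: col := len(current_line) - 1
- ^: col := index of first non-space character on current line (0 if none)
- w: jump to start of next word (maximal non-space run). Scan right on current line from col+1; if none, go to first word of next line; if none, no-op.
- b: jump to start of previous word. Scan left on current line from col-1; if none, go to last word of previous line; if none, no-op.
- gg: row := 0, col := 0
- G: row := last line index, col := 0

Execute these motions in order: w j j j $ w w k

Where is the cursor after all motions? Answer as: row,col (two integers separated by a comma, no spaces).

Answer: 1,8

Derivation:
After 1 (w): row=0 col=5 char='l'
After 2 (j): row=1 col=5 char='t'
After 3 (j): row=2 col=5 char='g'
After 4 (j): row=2 col=5 char='g'
After 5 ($): row=2 col=8 char='d'
After 6 (w): row=2 col=8 char='d'
After 7 (w): row=2 col=8 char='d'
After 8 (k): row=1 col=8 char='_'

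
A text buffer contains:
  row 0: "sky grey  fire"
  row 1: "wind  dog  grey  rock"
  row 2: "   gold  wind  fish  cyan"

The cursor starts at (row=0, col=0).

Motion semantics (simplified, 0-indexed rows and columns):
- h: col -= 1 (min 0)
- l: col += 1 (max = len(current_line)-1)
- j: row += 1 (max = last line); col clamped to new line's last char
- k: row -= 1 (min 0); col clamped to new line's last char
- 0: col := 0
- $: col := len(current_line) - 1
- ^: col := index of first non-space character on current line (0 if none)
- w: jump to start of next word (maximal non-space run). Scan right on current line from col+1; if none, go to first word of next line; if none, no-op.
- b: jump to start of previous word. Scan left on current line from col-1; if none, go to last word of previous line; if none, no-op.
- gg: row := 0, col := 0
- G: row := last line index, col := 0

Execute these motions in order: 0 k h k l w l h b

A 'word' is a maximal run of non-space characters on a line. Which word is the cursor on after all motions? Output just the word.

After 1 (0): row=0 col=0 char='s'
After 2 (k): row=0 col=0 char='s'
After 3 (h): row=0 col=0 char='s'
After 4 (k): row=0 col=0 char='s'
After 5 (l): row=0 col=1 char='k'
After 6 (w): row=0 col=4 char='g'
After 7 (l): row=0 col=5 char='r'
After 8 (h): row=0 col=4 char='g'
After 9 (b): row=0 col=0 char='s'

Answer: sky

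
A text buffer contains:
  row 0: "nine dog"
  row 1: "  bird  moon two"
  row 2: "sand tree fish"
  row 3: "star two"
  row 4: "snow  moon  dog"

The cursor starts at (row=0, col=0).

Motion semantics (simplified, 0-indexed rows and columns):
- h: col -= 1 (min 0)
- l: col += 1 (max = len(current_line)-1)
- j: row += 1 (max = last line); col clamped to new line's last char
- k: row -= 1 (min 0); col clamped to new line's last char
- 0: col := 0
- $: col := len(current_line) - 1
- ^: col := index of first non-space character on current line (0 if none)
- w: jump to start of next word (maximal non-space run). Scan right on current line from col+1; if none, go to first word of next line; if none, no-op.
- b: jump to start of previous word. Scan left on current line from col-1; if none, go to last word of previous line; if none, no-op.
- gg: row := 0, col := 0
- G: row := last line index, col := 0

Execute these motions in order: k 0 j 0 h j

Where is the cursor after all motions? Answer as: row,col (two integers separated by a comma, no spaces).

After 1 (k): row=0 col=0 char='n'
After 2 (0): row=0 col=0 char='n'
After 3 (j): row=1 col=0 char='_'
After 4 (0): row=1 col=0 char='_'
After 5 (h): row=1 col=0 char='_'
After 6 (j): row=2 col=0 char='s'

Answer: 2,0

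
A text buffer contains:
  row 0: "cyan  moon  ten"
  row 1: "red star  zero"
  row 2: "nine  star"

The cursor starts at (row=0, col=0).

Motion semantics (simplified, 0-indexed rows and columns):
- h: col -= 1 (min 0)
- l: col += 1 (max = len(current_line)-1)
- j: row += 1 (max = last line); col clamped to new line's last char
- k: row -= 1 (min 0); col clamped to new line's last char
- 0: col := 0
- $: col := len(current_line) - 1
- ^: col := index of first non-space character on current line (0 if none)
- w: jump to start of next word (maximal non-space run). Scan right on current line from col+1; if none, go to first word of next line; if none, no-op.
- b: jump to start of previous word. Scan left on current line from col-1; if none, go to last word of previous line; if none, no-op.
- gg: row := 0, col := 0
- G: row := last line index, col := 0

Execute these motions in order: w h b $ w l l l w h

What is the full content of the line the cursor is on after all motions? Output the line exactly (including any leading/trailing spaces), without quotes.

Answer: red star  zero

Derivation:
After 1 (w): row=0 col=6 char='m'
After 2 (h): row=0 col=5 char='_'
After 3 (b): row=0 col=0 char='c'
After 4 ($): row=0 col=14 char='n'
After 5 (w): row=1 col=0 char='r'
After 6 (l): row=1 col=1 char='e'
After 7 (l): row=1 col=2 char='d'
After 8 (l): row=1 col=3 char='_'
After 9 (w): row=1 col=4 char='s'
After 10 (h): row=1 col=3 char='_'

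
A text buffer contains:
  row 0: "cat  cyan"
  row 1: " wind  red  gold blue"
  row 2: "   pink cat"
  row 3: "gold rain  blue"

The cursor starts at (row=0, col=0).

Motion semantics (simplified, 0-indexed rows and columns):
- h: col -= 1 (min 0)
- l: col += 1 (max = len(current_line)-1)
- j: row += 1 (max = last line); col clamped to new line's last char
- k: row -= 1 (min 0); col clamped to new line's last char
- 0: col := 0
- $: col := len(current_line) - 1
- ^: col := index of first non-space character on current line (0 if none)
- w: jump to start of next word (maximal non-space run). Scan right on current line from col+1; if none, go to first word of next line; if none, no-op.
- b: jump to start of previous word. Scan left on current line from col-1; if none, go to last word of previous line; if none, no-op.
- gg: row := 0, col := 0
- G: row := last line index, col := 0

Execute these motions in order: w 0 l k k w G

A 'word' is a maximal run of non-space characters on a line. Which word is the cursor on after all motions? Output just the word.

After 1 (w): row=0 col=5 char='c'
After 2 (0): row=0 col=0 char='c'
After 3 (l): row=0 col=1 char='a'
After 4 (k): row=0 col=1 char='a'
After 5 (k): row=0 col=1 char='a'
After 6 (w): row=0 col=5 char='c'
After 7 (G): row=3 col=0 char='g'

Answer: gold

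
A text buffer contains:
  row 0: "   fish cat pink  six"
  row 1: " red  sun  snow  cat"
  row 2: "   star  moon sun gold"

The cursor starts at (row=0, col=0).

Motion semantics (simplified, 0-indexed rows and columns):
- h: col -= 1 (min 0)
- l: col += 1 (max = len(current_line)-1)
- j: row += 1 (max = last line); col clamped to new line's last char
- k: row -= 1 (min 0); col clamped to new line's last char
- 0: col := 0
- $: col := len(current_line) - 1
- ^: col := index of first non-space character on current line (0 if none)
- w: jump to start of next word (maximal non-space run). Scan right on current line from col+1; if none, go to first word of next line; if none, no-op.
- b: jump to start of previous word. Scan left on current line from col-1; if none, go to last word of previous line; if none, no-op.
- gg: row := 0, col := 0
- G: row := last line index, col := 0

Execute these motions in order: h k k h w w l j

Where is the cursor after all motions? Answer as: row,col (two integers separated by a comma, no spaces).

Answer: 1,9

Derivation:
After 1 (h): row=0 col=0 char='_'
After 2 (k): row=0 col=0 char='_'
After 3 (k): row=0 col=0 char='_'
After 4 (h): row=0 col=0 char='_'
After 5 (w): row=0 col=3 char='f'
After 6 (w): row=0 col=8 char='c'
After 7 (l): row=0 col=9 char='a'
After 8 (j): row=1 col=9 char='_'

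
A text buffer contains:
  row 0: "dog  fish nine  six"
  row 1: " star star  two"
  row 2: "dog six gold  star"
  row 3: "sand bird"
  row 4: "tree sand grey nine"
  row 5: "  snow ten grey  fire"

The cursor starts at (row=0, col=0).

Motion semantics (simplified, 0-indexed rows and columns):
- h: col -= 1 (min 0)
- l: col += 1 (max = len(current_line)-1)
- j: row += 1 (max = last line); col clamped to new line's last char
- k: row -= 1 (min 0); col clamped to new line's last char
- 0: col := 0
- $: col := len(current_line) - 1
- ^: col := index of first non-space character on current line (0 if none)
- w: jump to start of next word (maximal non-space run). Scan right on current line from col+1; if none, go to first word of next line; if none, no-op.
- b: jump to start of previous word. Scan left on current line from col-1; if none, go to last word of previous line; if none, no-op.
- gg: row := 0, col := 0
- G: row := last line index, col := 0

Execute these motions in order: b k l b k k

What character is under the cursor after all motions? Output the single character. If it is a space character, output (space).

Answer: d

Derivation:
After 1 (b): row=0 col=0 char='d'
After 2 (k): row=0 col=0 char='d'
After 3 (l): row=0 col=1 char='o'
After 4 (b): row=0 col=0 char='d'
After 5 (k): row=0 col=0 char='d'
After 6 (k): row=0 col=0 char='d'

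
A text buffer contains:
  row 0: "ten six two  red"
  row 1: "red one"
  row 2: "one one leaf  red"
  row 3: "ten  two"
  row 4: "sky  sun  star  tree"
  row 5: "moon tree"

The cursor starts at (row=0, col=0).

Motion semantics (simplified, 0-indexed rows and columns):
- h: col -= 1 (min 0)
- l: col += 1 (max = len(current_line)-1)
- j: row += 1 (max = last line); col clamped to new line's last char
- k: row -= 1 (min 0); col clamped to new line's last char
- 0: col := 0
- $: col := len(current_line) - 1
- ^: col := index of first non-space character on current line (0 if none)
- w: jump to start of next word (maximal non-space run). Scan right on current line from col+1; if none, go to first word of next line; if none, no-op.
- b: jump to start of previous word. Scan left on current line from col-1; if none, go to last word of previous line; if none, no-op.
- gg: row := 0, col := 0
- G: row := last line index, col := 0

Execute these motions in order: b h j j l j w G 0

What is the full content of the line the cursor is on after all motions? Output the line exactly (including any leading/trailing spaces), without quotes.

After 1 (b): row=0 col=0 char='t'
After 2 (h): row=0 col=0 char='t'
After 3 (j): row=1 col=0 char='r'
After 4 (j): row=2 col=0 char='o'
After 5 (l): row=2 col=1 char='n'
After 6 (j): row=3 col=1 char='e'
After 7 (w): row=3 col=5 char='t'
After 8 (G): row=5 col=0 char='m'
After 9 (0): row=5 col=0 char='m'

Answer: moon tree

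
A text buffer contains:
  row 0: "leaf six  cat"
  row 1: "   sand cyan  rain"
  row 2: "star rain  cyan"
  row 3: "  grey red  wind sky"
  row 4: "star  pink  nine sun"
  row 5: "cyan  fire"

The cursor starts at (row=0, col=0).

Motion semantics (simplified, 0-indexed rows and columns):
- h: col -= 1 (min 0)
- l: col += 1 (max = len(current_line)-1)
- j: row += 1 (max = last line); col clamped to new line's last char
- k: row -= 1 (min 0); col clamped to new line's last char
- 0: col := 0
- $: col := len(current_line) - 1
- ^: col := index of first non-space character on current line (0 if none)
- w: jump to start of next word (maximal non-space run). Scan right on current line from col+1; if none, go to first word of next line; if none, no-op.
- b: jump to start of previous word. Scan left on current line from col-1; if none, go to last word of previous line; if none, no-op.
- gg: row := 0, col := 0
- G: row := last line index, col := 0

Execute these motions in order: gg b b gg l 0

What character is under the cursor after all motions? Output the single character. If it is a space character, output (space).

After 1 (gg): row=0 col=0 char='l'
After 2 (b): row=0 col=0 char='l'
After 3 (b): row=0 col=0 char='l'
After 4 (gg): row=0 col=0 char='l'
After 5 (l): row=0 col=1 char='e'
After 6 (0): row=0 col=0 char='l'

Answer: l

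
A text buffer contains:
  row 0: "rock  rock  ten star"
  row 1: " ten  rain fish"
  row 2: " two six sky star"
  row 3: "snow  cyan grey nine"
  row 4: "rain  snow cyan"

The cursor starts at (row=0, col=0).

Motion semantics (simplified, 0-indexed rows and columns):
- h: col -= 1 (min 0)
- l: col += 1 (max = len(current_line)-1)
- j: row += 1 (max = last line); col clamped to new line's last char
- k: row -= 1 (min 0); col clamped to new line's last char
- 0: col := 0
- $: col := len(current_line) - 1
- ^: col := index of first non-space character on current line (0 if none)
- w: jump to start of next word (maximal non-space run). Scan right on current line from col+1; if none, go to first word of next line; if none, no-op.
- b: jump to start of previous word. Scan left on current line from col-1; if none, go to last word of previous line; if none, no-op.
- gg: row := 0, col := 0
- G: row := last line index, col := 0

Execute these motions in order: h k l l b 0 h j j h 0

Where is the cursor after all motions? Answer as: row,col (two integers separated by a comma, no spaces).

After 1 (h): row=0 col=0 char='r'
After 2 (k): row=0 col=0 char='r'
After 3 (l): row=0 col=1 char='o'
After 4 (l): row=0 col=2 char='c'
After 5 (b): row=0 col=0 char='r'
After 6 (0): row=0 col=0 char='r'
After 7 (h): row=0 col=0 char='r'
After 8 (j): row=1 col=0 char='_'
After 9 (j): row=2 col=0 char='_'
After 10 (h): row=2 col=0 char='_'
After 11 (0): row=2 col=0 char='_'

Answer: 2,0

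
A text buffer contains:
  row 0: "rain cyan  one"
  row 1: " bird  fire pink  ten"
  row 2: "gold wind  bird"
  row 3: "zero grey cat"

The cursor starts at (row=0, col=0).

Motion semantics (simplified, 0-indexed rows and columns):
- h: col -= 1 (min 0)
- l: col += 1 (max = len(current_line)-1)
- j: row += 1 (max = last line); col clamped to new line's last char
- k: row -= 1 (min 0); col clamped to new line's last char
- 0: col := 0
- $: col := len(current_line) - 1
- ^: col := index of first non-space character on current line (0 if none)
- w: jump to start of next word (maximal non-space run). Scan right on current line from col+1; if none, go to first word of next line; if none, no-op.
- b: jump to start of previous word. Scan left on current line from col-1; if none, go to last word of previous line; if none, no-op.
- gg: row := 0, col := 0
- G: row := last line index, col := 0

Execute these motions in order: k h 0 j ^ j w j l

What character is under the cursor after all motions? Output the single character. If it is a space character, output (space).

Answer: r

Derivation:
After 1 (k): row=0 col=0 char='r'
After 2 (h): row=0 col=0 char='r'
After 3 (0): row=0 col=0 char='r'
After 4 (j): row=1 col=0 char='_'
After 5 (^): row=1 col=1 char='b'
After 6 (j): row=2 col=1 char='o'
After 7 (w): row=2 col=5 char='w'
After 8 (j): row=3 col=5 char='g'
After 9 (l): row=3 col=6 char='r'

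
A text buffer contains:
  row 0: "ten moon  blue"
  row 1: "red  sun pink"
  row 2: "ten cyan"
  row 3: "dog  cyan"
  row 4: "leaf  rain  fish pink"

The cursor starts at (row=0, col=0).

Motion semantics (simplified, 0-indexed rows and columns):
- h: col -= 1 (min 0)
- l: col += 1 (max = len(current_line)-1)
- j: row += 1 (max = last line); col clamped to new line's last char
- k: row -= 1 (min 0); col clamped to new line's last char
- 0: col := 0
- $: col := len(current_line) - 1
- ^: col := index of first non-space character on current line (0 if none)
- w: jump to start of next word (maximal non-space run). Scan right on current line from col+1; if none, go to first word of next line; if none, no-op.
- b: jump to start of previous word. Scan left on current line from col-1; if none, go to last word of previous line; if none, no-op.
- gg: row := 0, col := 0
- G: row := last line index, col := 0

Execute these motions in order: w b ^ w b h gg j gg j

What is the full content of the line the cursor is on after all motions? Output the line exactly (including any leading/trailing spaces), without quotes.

After 1 (w): row=0 col=4 char='m'
After 2 (b): row=0 col=0 char='t'
After 3 (^): row=0 col=0 char='t'
After 4 (w): row=0 col=4 char='m'
After 5 (b): row=0 col=0 char='t'
After 6 (h): row=0 col=0 char='t'
After 7 (gg): row=0 col=0 char='t'
After 8 (j): row=1 col=0 char='r'
After 9 (gg): row=0 col=0 char='t'
After 10 (j): row=1 col=0 char='r'

Answer: red  sun pink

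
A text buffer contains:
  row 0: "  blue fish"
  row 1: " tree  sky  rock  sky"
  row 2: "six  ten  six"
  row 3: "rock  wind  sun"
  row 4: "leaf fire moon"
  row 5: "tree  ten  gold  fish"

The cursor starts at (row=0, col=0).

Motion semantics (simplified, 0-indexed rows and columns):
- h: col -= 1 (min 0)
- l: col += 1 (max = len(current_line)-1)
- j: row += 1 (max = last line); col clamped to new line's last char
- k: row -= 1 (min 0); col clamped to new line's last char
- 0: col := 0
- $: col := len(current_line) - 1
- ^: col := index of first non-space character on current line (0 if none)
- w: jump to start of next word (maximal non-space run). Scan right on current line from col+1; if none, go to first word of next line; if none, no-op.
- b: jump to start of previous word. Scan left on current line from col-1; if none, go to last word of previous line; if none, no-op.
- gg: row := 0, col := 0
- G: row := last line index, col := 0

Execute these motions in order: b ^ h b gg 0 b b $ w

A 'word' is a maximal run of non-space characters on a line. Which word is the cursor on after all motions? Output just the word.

After 1 (b): row=0 col=0 char='_'
After 2 (^): row=0 col=2 char='b'
After 3 (h): row=0 col=1 char='_'
After 4 (b): row=0 col=1 char='_'
After 5 (gg): row=0 col=0 char='_'
After 6 (0): row=0 col=0 char='_'
After 7 (b): row=0 col=0 char='_'
After 8 (b): row=0 col=0 char='_'
After 9 ($): row=0 col=10 char='h'
After 10 (w): row=1 col=1 char='t'

Answer: tree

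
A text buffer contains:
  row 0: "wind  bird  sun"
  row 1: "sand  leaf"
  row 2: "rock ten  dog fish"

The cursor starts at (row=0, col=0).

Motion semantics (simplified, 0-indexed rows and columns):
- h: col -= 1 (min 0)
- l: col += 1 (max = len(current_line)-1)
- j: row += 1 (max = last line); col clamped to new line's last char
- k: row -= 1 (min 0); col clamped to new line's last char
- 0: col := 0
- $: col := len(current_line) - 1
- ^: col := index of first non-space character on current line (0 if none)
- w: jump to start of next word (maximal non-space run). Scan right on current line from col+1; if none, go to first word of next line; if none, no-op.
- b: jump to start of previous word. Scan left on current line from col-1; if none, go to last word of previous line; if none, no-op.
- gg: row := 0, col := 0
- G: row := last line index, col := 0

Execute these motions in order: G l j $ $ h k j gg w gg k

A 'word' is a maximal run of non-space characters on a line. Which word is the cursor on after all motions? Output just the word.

Answer: wind

Derivation:
After 1 (G): row=2 col=0 char='r'
After 2 (l): row=2 col=1 char='o'
After 3 (j): row=2 col=1 char='o'
After 4 ($): row=2 col=17 char='h'
After 5 ($): row=2 col=17 char='h'
After 6 (h): row=2 col=16 char='s'
After 7 (k): row=1 col=9 char='f'
After 8 (j): row=2 col=9 char='_'
After 9 (gg): row=0 col=0 char='w'
After 10 (w): row=0 col=6 char='b'
After 11 (gg): row=0 col=0 char='w'
After 12 (k): row=0 col=0 char='w'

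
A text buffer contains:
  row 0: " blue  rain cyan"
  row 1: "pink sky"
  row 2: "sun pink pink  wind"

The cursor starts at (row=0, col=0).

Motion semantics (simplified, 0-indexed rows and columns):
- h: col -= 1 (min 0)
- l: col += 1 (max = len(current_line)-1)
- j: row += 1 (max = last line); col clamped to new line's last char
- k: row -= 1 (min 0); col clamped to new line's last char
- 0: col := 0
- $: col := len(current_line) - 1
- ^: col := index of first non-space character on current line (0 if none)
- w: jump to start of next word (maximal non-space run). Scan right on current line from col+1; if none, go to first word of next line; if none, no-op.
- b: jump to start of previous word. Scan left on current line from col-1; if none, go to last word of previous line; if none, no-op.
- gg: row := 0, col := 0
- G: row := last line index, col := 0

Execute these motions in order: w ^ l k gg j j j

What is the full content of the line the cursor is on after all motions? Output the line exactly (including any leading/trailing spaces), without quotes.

After 1 (w): row=0 col=1 char='b'
After 2 (^): row=0 col=1 char='b'
After 3 (l): row=0 col=2 char='l'
After 4 (k): row=0 col=2 char='l'
After 5 (gg): row=0 col=0 char='_'
After 6 (j): row=1 col=0 char='p'
After 7 (j): row=2 col=0 char='s'
After 8 (j): row=2 col=0 char='s'

Answer: sun pink pink  wind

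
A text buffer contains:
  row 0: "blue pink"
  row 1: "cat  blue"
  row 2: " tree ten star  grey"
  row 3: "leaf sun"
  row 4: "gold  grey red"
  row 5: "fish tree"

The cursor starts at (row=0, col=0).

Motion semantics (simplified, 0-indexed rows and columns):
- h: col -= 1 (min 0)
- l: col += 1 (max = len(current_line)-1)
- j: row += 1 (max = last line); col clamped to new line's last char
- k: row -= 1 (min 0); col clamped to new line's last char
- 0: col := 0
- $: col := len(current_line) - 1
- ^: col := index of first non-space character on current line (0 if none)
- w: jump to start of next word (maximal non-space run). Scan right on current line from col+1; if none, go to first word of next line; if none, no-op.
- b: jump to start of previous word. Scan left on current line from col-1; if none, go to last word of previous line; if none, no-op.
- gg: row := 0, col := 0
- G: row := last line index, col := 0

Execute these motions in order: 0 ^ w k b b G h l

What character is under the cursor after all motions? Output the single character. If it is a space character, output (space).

After 1 (0): row=0 col=0 char='b'
After 2 (^): row=0 col=0 char='b'
After 3 (w): row=0 col=5 char='p'
After 4 (k): row=0 col=5 char='p'
After 5 (b): row=0 col=0 char='b'
After 6 (b): row=0 col=0 char='b'
After 7 (G): row=5 col=0 char='f'
After 8 (h): row=5 col=0 char='f'
After 9 (l): row=5 col=1 char='i'

Answer: i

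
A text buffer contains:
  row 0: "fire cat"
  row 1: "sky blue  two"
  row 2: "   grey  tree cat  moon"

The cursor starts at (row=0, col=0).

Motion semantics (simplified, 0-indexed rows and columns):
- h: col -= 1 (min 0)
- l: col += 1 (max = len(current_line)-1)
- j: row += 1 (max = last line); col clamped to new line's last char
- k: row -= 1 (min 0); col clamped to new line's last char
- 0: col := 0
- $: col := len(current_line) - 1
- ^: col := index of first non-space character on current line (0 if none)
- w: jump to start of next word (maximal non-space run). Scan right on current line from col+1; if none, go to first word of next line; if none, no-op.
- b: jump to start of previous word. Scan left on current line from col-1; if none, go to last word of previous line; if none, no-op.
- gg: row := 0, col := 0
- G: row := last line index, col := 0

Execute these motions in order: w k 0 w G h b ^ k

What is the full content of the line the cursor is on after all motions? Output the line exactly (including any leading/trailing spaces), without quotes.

Answer: fire cat

Derivation:
After 1 (w): row=0 col=5 char='c'
After 2 (k): row=0 col=5 char='c'
After 3 (0): row=0 col=0 char='f'
After 4 (w): row=0 col=5 char='c'
After 5 (G): row=2 col=0 char='_'
After 6 (h): row=2 col=0 char='_'
After 7 (b): row=1 col=10 char='t'
After 8 (^): row=1 col=0 char='s'
After 9 (k): row=0 col=0 char='f'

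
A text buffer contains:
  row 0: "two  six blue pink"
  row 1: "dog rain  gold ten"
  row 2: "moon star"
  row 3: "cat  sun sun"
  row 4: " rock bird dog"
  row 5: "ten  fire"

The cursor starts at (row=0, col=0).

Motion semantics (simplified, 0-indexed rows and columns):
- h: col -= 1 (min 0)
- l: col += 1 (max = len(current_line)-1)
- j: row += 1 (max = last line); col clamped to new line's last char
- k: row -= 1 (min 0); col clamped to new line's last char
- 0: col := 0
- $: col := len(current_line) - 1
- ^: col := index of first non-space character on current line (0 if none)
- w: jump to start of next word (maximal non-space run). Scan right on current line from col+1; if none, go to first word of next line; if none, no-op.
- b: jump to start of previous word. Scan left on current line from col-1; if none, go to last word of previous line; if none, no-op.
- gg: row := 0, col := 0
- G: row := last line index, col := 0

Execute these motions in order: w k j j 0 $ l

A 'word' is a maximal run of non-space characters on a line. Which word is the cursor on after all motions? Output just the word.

Answer: star

Derivation:
After 1 (w): row=0 col=5 char='s'
After 2 (k): row=0 col=5 char='s'
After 3 (j): row=1 col=5 char='a'
After 4 (j): row=2 col=5 char='s'
After 5 (0): row=2 col=0 char='m'
After 6 ($): row=2 col=8 char='r'
After 7 (l): row=2 col=8 char='r'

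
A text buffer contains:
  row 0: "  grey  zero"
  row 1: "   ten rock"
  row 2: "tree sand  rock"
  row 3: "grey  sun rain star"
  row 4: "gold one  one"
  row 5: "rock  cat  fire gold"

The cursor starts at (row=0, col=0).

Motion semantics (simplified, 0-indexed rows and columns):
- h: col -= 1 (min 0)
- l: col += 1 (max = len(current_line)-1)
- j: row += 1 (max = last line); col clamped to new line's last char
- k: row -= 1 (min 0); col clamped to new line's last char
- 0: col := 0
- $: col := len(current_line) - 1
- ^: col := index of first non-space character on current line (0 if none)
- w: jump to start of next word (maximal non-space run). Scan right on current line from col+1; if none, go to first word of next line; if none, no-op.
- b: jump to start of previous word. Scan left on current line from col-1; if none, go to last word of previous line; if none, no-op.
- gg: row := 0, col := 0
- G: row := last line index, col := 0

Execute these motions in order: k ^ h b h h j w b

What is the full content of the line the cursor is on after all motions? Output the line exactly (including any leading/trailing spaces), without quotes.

After 1 (k): row=0 col=0 char='_'
After 2 (^): row=0 col=2 char='g'
After 3 (h): row=0 col=1 char='_'
After 4 (b): row=0 col=1 char='_'
After 5 (h): row=0 col=0 char='_'
After 6 (h): row=0 col=0 char='_'
After 7 (j): row=1 col=0 char='_'
After 8 (w): row=1 col=3 char='t'
After 9 (b): row=0 col=8 char='z'

Answer:   grey  zero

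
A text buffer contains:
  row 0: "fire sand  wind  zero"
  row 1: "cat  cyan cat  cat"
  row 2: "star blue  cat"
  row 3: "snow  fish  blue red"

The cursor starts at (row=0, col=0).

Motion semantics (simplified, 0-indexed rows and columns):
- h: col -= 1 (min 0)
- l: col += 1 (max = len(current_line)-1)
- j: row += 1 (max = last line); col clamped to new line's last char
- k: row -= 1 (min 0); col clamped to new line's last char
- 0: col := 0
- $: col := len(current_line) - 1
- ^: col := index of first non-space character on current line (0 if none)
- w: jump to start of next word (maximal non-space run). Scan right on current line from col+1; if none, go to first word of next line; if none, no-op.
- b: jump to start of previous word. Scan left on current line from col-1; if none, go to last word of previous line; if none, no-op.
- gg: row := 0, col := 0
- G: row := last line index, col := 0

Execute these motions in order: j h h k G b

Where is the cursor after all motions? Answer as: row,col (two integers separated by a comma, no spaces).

After 1 (j): row=1 col=0 char='c'
After 2 (h): row=1 col=0 char='c'
After 3 (h): row=1 col=0 char='c'
After 4 (k): row=0 col=0 char='f'
After 5 (G): row=3 col=0 char='s'
After 6 (b): row=2 col=11 char='c'

Answer: 2,11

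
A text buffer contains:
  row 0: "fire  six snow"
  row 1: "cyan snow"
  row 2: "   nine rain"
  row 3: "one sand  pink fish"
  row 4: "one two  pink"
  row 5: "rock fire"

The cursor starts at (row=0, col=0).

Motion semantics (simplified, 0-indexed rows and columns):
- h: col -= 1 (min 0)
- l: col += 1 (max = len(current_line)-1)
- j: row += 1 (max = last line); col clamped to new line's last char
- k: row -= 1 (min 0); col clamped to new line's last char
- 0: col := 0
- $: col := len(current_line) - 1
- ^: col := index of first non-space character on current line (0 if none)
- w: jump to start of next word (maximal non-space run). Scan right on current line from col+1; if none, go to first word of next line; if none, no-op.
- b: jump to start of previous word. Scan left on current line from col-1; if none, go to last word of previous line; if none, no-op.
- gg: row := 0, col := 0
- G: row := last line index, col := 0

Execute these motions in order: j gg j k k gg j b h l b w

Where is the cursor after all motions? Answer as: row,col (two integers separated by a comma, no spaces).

After 1 (j): row=1 col=0 char='c'
After 2 (gg): row=0 col=0 char='f'
After 3 (j): row=1 col=0 char='c'
After 4 (k): row=0 col=0 char='f'
After 5 (k): row=0 col=0 char='f'
After 6 (gg): row=0 col=0 char='f'
After 7 (j): row=1 col=0 char='c'
After 8 (b): row=0 col=10 char='s'
After 9 (h): row=0 col=9 char='_'
After 10 (l): row=0 col=10 char='s'
After 11 (b): row=0 col=6 char='s'
After 12 (w): row=0 col=10 char='s'

Answer: 0,10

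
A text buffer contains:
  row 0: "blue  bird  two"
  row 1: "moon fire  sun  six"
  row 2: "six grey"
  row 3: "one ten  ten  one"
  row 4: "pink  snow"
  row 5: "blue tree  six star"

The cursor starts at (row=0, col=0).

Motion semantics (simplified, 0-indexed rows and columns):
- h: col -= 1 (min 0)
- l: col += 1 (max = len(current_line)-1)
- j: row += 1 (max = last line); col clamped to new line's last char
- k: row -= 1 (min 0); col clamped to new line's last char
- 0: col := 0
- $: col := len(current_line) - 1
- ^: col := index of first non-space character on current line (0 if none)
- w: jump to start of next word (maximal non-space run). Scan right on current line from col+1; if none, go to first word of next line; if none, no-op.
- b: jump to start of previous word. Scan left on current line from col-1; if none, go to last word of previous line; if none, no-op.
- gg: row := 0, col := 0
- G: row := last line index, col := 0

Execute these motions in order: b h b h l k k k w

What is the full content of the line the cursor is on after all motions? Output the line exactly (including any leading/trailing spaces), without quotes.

Answer: blue  bird  two

Derivation:
After 1 (b): row=0 col=0 char='b'
After 2 (h): row=0 col=0 char='b'
After 3 (b): row=0 col=0 char='b'
After 4 (h): row=0 col=0 char='b'
After 5 (l): row=0 col=1 char='l'
After 6 (k): row=0 col=1 char='l'
After 7 (k): row=0 col=1 char='l'
After 8 (k): row=0 col=1 char='l'
After 9 (w): row=0 col=6 char='b'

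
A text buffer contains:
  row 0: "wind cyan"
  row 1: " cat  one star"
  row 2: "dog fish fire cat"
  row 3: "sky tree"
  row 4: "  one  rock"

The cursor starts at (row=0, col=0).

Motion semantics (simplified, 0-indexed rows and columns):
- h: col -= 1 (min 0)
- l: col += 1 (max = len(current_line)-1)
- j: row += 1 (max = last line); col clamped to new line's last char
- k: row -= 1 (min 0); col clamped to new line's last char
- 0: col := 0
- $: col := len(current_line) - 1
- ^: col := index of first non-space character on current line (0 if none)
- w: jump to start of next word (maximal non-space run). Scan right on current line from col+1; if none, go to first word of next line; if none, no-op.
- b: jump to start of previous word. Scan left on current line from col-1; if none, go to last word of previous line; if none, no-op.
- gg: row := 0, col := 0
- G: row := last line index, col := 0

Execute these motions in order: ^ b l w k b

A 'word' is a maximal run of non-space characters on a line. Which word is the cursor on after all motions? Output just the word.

After 1 (^): row=0 col=0 char='w'
After 2 (b): row=0 col=0 char='w'
After 3 (l): row=0 col=1 char='i'
After 4 (w): row=0 col=5 char='c'
After 5 (k): row=0 col=5 char='c'
After 6 (b): row=0 col=0 char='w'

Answer: wind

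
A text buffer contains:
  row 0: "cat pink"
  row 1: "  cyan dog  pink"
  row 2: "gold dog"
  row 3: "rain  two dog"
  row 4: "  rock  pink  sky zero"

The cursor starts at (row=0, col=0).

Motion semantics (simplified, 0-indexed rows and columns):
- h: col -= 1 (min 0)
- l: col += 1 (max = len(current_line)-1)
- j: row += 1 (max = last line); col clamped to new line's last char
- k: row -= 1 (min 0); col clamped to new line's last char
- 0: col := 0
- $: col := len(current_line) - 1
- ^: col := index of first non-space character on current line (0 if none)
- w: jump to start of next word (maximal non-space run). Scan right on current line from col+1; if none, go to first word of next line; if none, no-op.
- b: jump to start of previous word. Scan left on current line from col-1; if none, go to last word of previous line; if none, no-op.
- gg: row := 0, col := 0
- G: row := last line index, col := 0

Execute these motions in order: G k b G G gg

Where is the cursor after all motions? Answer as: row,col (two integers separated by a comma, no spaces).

Answer: 0,0

Derivation:
After 1 (G): row=4 col=0 char='_'
After 2 (k): row=3 col=0 char='r'
After 3 (b): row=2 col=5 char='d'
After 4 (G): row=4 col=0 char='_'
After 5 (G): row=4 col=0 char='_'
After 6 (gg): row=0 col=0 char='c'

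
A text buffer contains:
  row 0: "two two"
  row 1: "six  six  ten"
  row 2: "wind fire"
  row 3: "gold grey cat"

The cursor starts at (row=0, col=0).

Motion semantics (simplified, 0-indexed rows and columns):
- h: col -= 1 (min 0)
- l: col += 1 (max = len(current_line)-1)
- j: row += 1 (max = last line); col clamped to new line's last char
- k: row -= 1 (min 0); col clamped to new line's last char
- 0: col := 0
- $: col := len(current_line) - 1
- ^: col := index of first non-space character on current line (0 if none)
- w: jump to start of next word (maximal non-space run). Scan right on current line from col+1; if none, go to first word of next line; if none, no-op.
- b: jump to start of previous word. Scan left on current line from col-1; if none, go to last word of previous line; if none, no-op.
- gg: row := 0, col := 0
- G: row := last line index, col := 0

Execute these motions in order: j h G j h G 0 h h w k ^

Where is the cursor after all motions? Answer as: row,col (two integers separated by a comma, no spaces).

Answer: 2,0

Derivation:
After 1 (j): row=1 col=0 char='s'
After 2 (h): row=1 col=0 char='s'
After 3 (G): row=3 col=0 char='g'
After 4 (j): row=3 col=0 char='g'
After 5 (h): row=3 col=0 char='g'
After 6 (G): row=3 col=0 char='g'
After 7 (0): row=3 col=0 char='g'
After 8 (h): row=3 col=0 char='g'
After 9 (h): row=3 col=0 char='g'
After 10 (w): row=3 col=5 char='g'
After 11 (k): row=2 col=5 char='f'
After 12 (^): row=2 col=0 char='w'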